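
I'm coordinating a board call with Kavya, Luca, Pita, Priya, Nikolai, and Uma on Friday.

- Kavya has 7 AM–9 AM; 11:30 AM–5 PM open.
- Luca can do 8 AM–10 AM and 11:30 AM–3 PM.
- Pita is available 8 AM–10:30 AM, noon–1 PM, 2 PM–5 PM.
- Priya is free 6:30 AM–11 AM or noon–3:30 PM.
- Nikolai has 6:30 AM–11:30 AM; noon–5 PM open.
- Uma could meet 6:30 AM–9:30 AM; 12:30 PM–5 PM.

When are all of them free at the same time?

Kavya ∩ Luca: 08:00-09:00, 11:30-15:00.
Kavya ∩ Luca ∩ Pita: 08:00-09:00, 12:00-13:00, 14:00-15:00.
Kavya ∩ Luca ∩ Pita ∩ Priya: 08:00-09:00, 12:00-13:00, 14:00-15:00.
Kavya ∩ Luca ∩ Pita ∩ Priya ∩ Nikolai: 08:00-09:00, 12:00-13:00, 14:00-15:00.
Kavya ∩ Luca ∩ Pita ∩ Priya ∩ Nikolai ∩ Uma: 08:00-09:00, 12:30-13:00, 14:00-15:00.
Those are the intersection windows.

08:00-09:00, 12:30-13:00, 14:00-15:00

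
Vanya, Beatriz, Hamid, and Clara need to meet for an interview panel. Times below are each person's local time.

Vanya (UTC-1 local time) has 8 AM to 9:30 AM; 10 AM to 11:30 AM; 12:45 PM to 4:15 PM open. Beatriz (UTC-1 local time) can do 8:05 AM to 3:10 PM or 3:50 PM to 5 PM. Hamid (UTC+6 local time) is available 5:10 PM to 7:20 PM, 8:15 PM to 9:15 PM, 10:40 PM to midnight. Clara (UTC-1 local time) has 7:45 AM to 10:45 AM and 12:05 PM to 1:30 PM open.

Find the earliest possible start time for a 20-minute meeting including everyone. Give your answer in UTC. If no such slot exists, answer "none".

11:10

Vanya in UTC: 09:00-10:30, 11:00-12:30, 13:45-17:15 (add 1h to convert from UTC-1).
Beatriz in UTC: 09:05-16:10, 16:50-18:00 (add 1h to convert from UTC-1).
Hamid in UTC: 11:10-13:20, 14:15-15:15, 16:40-18:00 (subtract 6h to convert from UTC+6).
Clara in UTC: 08:45-11:45, 13:05-14:30 (add 1h to convert from UTC-1).
Vanya ∩ Beatriz: 09:05-10:30, 11:00-12:30, 13:45-16:10, 16:50-17:15.
Vanya ∩ Beatriz ∩ Hamid: 11:10-12:30, 14:15-15:15, 16:50-17:15.
Vanya ∩ Beatriz ∩ Hamid ∩ Clara: 11:10-11:45, 14:15-14:30.
Those are the intersection windows.
The first common window of at least 20 minutes is 11:10-11:45, so the earliest start is 11:10.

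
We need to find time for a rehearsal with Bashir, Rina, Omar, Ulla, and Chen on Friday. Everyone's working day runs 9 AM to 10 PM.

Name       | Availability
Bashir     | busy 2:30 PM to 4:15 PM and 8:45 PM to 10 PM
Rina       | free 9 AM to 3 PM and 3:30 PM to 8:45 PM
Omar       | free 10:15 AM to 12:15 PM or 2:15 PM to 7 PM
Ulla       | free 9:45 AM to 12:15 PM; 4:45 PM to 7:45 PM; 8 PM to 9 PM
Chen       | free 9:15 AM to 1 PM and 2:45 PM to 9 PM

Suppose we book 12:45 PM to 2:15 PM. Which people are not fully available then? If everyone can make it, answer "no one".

Bashir free: 09:00-14:30, 16:15-20:45 (invert busy blocks within the working day).
Rina free: 09:00-15:00, 15:30-20:45.
Omar free: 10:15-12:15, 14:15-19:00.
Ulla free: 09:45-12:15, 16:45-19:45, 20:00-21:00.
Chen free: 09:15-13:00, 14:45-21:00.
Bashir: free for 12:45-14:15. Rina: free for 12:45-14:15. Omar: not fully free for 12:45-14:15. Ulla: not fully free for 12:45-14:15. Chen: not fully free for 12:45-14:15.

Chen, Omar, Ulla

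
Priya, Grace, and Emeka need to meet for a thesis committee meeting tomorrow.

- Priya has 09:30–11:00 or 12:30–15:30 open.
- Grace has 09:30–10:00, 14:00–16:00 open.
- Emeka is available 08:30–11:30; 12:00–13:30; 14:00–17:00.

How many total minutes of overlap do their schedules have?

Priya ∩ Grace: 09:30-10:00, 14:00-15:30.
Priya ∩ Grace ∩ Emeka: 09:30-10:00, 14:00-15:30.
Those are the intersection windows.
Summing the common windows: 30 + 90 = 120 minutes.

120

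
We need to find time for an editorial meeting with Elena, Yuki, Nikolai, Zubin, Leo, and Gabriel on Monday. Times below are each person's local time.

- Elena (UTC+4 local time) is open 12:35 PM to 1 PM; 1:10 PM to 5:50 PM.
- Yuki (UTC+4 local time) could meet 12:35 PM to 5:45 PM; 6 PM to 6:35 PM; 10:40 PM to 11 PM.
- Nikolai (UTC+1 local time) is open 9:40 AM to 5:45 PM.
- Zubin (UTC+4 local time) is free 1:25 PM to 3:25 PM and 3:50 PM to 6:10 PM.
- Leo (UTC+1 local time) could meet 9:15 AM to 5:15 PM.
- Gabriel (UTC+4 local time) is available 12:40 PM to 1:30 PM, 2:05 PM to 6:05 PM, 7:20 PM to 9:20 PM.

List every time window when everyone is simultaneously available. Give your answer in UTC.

09:25-09:30, 10:05-11:25, 11:50-13:45

Elena in UTC: 08:35-09:00, 09:10-13:50 (subtract 4h to convert from UTC+4).
Yuki in UTC: 08:35-13:45, 14:00-14:35, 18:40-19:00 (subtract 4h to convert from UTC+4).
Nikolai in UTC: 08:40-16:45 (subtract 1h to convert from UTC+1).
Zubin in UTC: 09:25-11:25, 11:50-14:10 (subtract 4h to convert from UTC+4).
Leo in UTC: 08:15-16:15 (subtract 1h to convert from UTC+1).
Gabriel in UTC: 08:40-09:30, 10:05-14:05, 15:20-17:20 (subtract 4h to convert from UTC+4).
Elena ∩ Yuki: 08:35-09:00, 09:10-13:45.
Elena ∩ Yuki ∩ Nikolai: 08:40-09:00, 09:10-13:45.
Elena ∩ Yuki ∩ Nikolai ∩ Zubin: 09:25-11:25, 11:50-13:45.
Elena ∩ Yuki ∩ Nikolai ∩ Zubin ∩ Leo: 09:25-11:25, 11:50-13:45.
Elena ∩ Yuki ∩ Nikolai ∩ Zubin ∩ Leo ∩ Gabriel: 09:25-09:30, 10:05-11:25, 11:50-13:45.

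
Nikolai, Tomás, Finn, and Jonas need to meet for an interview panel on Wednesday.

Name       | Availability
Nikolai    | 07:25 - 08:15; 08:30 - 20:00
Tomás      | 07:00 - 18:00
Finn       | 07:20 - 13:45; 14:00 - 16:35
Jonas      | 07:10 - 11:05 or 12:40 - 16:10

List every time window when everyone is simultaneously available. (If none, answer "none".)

07:25-08:15, 08:30-11:05, 12:40-13:45, 14:00-16:10

Nikolai ∩ Tomás: 07:25-08:15, 08:30-18:00.
Nikolai ∩ Tomás ∩ Finn: 07:25-08:15, 08:30-13:45, 14:00-16:35.
Nikolai ∩ Tomás ∩ Finn ∩ Jonas: 07:25-08:15, 08:30-11:05, 12:40-13:45, 14:00-16:10.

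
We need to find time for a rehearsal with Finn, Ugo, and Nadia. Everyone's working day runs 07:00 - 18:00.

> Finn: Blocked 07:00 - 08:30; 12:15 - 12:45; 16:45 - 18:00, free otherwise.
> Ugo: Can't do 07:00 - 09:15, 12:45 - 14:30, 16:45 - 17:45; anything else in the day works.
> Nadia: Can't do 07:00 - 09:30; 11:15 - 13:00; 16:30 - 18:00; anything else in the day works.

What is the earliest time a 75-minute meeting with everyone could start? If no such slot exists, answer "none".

Finn free: 08:30-12:15, 12:45-16:45 (invert busy blocks within the working day).
Ugo free: 09:15-12:45, 14:30-16:45, 17:45-18:00 (invert busy blocks within the working day).
Nadia free: 09:30-11:15, 13:00-16:30 (invert busy blocks within the working day).
Finn ∩ Ugo: 09:15-12:15, 14:30-16:45.
Finn ∩ Ugo ∩ Nadia: 09:30-11:15, 14:30-16:30.
Those are the intersection windows.
The first common window of at least 75 minutes is 09:30-11:15, so the earliest start is 09:30.

09:30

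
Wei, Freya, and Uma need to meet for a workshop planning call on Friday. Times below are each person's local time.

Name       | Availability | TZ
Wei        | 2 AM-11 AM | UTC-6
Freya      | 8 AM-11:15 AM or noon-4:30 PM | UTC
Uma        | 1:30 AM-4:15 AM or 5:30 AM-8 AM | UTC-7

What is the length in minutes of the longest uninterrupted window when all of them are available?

165

Wei in UTC: 08:00-17:00 (add 6h to convert from UTC-6).
Freya in UTC: 08:00-11:15, 12:00-16:30.
Uma in UTC: 08:30-11:15, 12:30-15:00 (add 7h to convert from UTC-7).
Wei ∩ Freya: 08:00-11:15, 12:00-16:30.
Wei ∩ Freya ∩ Uma: 08:30-11:15, 12:30-15:00.
So the common availability across everyone is 08:30-11:15, 12:30-15:00.
The longest is 08:30-11:15 at 165 minutes.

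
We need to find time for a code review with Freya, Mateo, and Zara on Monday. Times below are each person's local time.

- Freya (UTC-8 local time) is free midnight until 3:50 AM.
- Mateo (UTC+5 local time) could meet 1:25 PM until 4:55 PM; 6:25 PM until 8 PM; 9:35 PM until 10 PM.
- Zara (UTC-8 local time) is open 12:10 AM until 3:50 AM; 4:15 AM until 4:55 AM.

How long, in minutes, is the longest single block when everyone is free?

Freya in UTC: 08:00-11:50 (add 8h to convert from UTC-8).
Mateo in UTC: 08:25-11:55, 13:25-15:00, 16:35-17:00 (subtract 5h to convert from UTC+5).
Zara in UTC: 08:10-11:50, 12:15-12:55 (add 8h to convert from UTC-8).
Freya ∩ Mateo: 08:25-11:50.
Freya ∩ Mateo ∩ Zara: 08:25-11:50.
The longest is 08:25-11:50 at 205 minutes.

205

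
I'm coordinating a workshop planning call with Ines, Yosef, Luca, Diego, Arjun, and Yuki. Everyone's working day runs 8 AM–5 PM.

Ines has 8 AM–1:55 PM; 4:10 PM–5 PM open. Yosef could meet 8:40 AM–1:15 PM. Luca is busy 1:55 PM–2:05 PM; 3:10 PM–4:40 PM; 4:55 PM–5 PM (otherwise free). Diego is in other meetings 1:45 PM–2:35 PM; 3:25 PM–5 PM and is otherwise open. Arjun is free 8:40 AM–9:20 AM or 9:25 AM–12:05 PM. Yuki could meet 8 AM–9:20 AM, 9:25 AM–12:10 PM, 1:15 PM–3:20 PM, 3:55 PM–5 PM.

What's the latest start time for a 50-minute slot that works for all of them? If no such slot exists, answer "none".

Ines free: 08:00-13:55, 16:10-17:00.
Yosef free: 08:40-13:15.
Luca free: 08:00-13:55, 14:05-15:10, 16:40-16:55 (invert busy blocks within the working day).
Diego free: 08:00-13:45, 14:35-15:25 (invert busy blocks within the working day).
Arjun free: 08:40-09:20, 09:25-12:05.
Yuki free: 08:00-09:20, 09:25-12:10, 13:15-15:20, 15:55-17:00.
Ines ∩ Yosef: 08:40-13:15.
Ines ∩ Yosef ∩ Luca: 08:40-13:15.
Ines ∩ Yosef ∩ Luca ∩ Diego: 08:40-13:15.
Ines ∩ Yosef ∩ Luca ∩ Diego ∩ Arjun: 08:40-09:20, 09:25-12:05.
Ines ∩ Yosef ∩ Luca ∩ Diego ∩ Arjun ∩ Yuki: 08:40-09:20, 09:25-12:05.
Those are the intersection windows.
The last common window of at least 50 minutes is 09:25-12:05; a 50-minute meeting can start as late as 11:15 and still end by 12:05.

11:15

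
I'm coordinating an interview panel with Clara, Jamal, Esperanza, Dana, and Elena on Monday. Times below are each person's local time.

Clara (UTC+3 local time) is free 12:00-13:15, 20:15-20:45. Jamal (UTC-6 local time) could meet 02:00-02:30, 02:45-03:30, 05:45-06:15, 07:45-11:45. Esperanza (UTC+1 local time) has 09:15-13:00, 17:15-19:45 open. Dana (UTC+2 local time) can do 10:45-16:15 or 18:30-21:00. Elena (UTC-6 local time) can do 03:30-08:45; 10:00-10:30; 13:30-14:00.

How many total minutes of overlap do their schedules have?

0

Clara in UTC: 09:00-10:15, 17:15-17:45 (subtract 3h to convert from UTC+3).
Jamal in UTC: 08:00-08:30, 08:45-09:30, 11:45-12:15, 13:45-17:45 (add 6h to convert from UTC-6).
Esperanza in UTC: 08:15-12:00, 16:15-18:45 (subtract 1h to convert from UTC+1).
Dana in UTC: 08:45-14:15, 16:30-19:00 (subtract 2h to convert from UTC+2).
Elena in UTC: 09:30-14:45, 16:00-16:30, 19:30-20:00 (add 6h to convert from UTC-6).
Clara ∩ Jamal: 09:00-09:30, 17:15-17:45.
Clara ∩ Jamal ∩ Esperanza: 09:00-09:30, 17:15-17:45.
Clara ∩ Jamal ∩ Esperanza ∩ Dana: 09:00-09:30, 17:15-17:45.
Clara ∩ Jamal ∩ Esperanza ∩ Dana ∩ Elena: ∅.
There is no time when everyone is free.
There is no common window, so the total is 0 minutes.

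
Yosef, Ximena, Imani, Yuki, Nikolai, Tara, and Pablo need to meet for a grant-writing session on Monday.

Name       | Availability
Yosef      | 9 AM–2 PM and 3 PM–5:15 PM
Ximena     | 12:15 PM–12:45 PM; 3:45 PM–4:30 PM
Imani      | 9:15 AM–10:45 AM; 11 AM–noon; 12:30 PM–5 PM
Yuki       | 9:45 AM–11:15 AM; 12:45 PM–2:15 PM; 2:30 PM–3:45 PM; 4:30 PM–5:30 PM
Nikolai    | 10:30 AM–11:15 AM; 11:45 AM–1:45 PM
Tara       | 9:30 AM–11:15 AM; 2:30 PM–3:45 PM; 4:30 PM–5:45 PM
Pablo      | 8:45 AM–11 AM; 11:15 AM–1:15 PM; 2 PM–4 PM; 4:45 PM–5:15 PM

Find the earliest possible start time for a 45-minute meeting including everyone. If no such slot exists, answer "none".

Yosef ∩ Ximena: 12:15-12:45, 15:45-16:30.
Yosef ∩ Ximena ∩ Imani: 12:30-12:45, 15:45-16:30.
Yosef ∩ Ximena ∩ Imani ∩ Yuki: ∅.
Yosef ∩ Ximena ∩ Imani ∩ Yuki ∩ Nikolai: ∅.
Yosef ∩ Ximena ∩ Imani ∩ Yuki ∩ Nikolai ∩ Tara: ∅.
Yosef ∩ Ximena ∩ Imani ∩ Yuki ∩ Nikolai ∩ Tara ∩ Pablo: ∅.
There is no time when everyone is free.
No common window is at least 45 minutes long.

none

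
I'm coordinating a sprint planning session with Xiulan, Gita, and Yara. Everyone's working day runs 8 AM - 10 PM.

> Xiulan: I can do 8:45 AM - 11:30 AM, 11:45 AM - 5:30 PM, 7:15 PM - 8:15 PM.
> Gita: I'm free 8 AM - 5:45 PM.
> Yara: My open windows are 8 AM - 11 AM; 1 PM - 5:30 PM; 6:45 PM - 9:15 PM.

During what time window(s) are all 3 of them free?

08:45-11:00, 13:00-17:30

Xiulan ∩ Gita: 08:45-11:30, 11:45-17:30.
Xiulan ∩ Gita ∩ Yara: 08:45-11:00, 13:00-17:30.
Those are the intersection windows.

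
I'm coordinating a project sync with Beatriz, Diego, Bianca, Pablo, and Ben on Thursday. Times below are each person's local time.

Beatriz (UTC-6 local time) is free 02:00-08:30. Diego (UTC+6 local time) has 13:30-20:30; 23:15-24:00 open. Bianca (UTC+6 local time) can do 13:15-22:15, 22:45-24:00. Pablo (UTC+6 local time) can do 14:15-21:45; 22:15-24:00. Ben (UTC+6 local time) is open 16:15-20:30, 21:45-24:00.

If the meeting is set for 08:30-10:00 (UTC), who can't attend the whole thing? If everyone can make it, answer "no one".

Ben

Beatriz in UTC: 08:00-14:30 (add 6h to convert from UTC-6).
Diego in UTC: 07:30-14:30, 17:15-18:00 (subtract 6h to convert from UTC+6).
Bianca in UTC: 07:15-16:15, 16:45-18:00 (subtract 6h to convert from UTC+6).
Pablo in UTC: 08:15-15:45, 16:15-18:00 (subtract 6h to convert from UTC+6).
Ben in UTC: 10:15-14:30, 15:45-18:00 (subtract 6h to convert from UTC+6).
Beatriz: free for 08:30-10:00. Diego: free for 08:30-10:00. Bianca: free for 08:30-10:00. Pablo: free for 08:30-10:00. Ben: not fully free for 08:30-10:00.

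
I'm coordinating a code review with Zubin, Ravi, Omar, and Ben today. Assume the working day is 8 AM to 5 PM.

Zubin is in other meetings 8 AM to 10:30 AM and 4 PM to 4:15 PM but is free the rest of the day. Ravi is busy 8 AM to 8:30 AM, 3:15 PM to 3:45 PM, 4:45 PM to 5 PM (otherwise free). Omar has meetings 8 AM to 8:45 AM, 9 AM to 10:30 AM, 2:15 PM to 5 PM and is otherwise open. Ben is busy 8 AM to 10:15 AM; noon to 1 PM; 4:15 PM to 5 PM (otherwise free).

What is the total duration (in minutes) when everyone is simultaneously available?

165

Zubin free: 10:30-16:00, 16:15-17:00 (invert busy blocks within the working day).
Ravi free: 08:30-15:15, 15:45-16:45 (invert busy blocks within the working day).
Omar free: 08:45-09:00, 10:30-14:15 (invert busy blocks within the working day).
Ben free: 10:15-12:00, 13:00-16:15 (invert busy blocks within the working day).
Zubin ∩ Ravi: 10:30-15:15, 15:45-16:00, 16:15-16:45.
Zubin ∩ Ravi ∩ Omar: 10:30-14:15.
Zubin ∩ Ravi ∩ Omar ∩ Ben: 10:30-12:00, 13:00-14:15.
Summing the common windows: 90 + 75 = 165 minutes.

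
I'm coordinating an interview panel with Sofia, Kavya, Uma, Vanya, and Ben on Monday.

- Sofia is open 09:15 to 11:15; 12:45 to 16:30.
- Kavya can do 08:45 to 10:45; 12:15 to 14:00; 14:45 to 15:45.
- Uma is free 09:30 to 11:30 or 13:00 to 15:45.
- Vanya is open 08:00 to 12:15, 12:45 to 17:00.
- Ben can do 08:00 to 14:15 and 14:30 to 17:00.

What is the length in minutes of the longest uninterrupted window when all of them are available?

Sofia ∩ Kavya: 09:15-10:45, 12:45-14:00, 14:45-15:45.
Sofia ∩ Kavya ∩ Uma: 09:30-10:45, 13:00-14:00, 14:45-15:45.
Sofia ∩ Kavya ∩ Uma ∩ Vanya: 09:30-10:45, 13:00-14:00, 14:45-15:45.
Sofia ∩ Kavya ∩ Uma ∩ Vanya ∩ Ben: 09:30-10:45, 13:00-14:00, 14:45-15:45.
The longest is 09:30-10:45 at 75 minutes.

75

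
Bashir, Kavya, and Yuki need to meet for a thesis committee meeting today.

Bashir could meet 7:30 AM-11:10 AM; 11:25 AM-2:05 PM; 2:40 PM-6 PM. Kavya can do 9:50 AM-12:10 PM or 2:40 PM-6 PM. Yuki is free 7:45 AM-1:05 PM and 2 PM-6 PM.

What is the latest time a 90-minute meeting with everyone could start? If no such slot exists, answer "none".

Bashir ∩ Kavya: 09:50-11:10, 11:25-12:10, 14:40-18:00.
Bashir ∩ Kavya ∩ Yuki: 09:50-11:10, 11:25-12:10, 14:40-18:00.
Those are the intersection windows.
The last common window of at least 90 minutes is 14:40-18:00; a 90-minute meeting can start as late as 16:30 and still end by 18:00.

16:30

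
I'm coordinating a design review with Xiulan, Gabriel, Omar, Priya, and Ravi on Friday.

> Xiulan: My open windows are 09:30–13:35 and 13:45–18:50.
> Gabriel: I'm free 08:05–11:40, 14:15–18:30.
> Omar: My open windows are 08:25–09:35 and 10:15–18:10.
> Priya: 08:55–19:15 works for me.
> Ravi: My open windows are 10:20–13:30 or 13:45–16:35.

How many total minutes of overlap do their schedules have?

220

Xiulan ∩ Gabriel: 09:30-11:40, 14:15-18:30.
Xiulan ∩ Gabriel ∩ Omar: 09:30-09:35, 10:15-11:40, 14:15-18:10.
Xiulan ∩ Gabriel ∩ Omar ∩ Priya: 09:30-09:35, 10:15-11:40, 14:15-18:10.
Xiulan ∩ Gabriel ∩ Omar ∩ Priya ∩ Ravi: 10:20-11:40, 14:15-16:35.
Summing the common windows: 80 + 140 = 220 minutes.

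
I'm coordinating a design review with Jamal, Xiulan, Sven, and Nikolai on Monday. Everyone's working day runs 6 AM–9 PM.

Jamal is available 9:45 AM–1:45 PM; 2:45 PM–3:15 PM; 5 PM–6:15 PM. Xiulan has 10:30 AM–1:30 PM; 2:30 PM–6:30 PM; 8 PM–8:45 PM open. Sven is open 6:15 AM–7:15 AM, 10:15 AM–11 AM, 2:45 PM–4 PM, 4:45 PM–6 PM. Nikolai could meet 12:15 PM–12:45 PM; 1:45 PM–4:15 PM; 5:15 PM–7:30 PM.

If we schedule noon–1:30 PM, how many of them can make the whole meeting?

2

Jamal and Xiulan can make the full 12:00-13:30 slot — that's 2.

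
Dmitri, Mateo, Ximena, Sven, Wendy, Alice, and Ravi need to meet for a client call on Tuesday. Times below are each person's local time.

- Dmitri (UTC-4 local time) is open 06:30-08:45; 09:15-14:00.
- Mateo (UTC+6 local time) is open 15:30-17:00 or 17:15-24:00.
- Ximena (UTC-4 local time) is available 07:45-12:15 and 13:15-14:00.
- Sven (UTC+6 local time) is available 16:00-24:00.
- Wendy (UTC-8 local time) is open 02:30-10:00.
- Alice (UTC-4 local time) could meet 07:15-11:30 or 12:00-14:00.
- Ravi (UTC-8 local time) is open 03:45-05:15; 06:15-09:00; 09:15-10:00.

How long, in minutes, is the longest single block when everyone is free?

75

Dmitri in UTC: 10:30-12:45, 13:15-18:00 (add 4h to convert from UTC-4).
Mateo in UTC: 09:30-11:00, 11:15-18:00 (subtract 6h to convert from UTC+6).
Ximena in UTC: 11:45-16:15, 17:15-18:00 (add 4h to convert from UTC-4).
Sven in UTC: 10:00-18:00 (subtract 6h to convert from UTC+6).
Wendy in UTC: 10:30-18:00 (add 8h to convert from UTC-8).
Alice in UTC: 11:15-15:30, 16:00-18:00 (add 4h to convert from UTC-4).
Ravi in UTC: 11:45-13:15, 14:15-17:00, 17:15-18:00 (add 8h to convert from UTC-8).
Dmitri ∩ Mateo: 10:30-11:00, 11:15-12:45, 13:15-18:00.
Dmitri ∩ Mateo ∩ Ximena: 11:45-12:45, 13:15-16:15, 17:15-18:00.
Dmitri ∩ Mateo ∩ Ximena ∩ Sven: 11:45-12:45, 13:15-16:15, 17:15-18:00.
Dmitri ∩ Mateo ∩ Ximena ∩ Sven ∩ Wendy: 11:45-12:45, 13:15-16:15, 17:15-18:00.
Dmitri ∩ Mateo ∩ Ximena ∩ Sven ∩ Wendy ∩ Alice: 11:45-12:45, 13:15-15:30, 16:00-16:15, 17:15-18:00.
Dmitri ∩ Mateo ∩ Ximena ∩ Sven ∩ Wendy ∩ Alice ∩ Ravi: 11:45-12:45, 14:15-15:30, 16:00-16:15, 17:15-18:00.
The longest is 14:15-15:30 at 75 minutes.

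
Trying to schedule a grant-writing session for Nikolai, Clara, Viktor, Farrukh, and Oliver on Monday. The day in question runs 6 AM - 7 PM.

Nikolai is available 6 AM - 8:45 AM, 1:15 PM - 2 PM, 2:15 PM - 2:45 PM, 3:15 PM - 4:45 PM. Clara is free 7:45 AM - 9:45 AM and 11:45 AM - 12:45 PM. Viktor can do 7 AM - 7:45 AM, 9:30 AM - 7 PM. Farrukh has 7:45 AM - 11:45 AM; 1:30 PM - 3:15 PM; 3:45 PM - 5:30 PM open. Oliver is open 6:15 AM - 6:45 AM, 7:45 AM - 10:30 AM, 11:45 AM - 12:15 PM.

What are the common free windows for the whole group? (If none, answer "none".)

none

Nikolai ∩ Clara: 07:45-08:45.
Nikolai ∩ Clara ∩ Viktor: ∅.
Nikolai ∩ Clara ∩ Viktor ∩ Farrukh: ∅.
Nikolai ∩ Clara ∩ Viktor ∩ Farrukh ∩ Oliver: ∅.
There is no time when everyone is free.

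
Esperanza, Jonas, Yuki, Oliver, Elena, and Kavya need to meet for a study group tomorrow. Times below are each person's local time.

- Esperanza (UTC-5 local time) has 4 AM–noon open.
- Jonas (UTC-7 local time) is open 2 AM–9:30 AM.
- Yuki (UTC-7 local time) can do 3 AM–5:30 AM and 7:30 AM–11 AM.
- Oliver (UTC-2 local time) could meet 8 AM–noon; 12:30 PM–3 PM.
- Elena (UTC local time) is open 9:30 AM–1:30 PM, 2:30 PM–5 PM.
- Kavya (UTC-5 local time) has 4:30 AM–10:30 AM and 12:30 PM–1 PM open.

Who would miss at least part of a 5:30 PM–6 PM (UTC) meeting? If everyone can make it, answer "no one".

Elena, Esperanza, Jonas, Oliver

Esperanza in UTC: 09:00-17:00 (add 5h to convert from UTC-5).
Jonas in UTC: 09:00-16:30 (add 7h to convert from UTC-7).
Yuki in UTC: 10:00-12:30, 14:30-18:00 (add 7h to convert from UTC-7).
Oliver in UTC: 10:00-14:00, 14:30-17:00 (add 2h to convert from UTC-2).
Elena in UTC: 09:30-13:30, 14:30-17:00.
Kavya in UTC: 09:30-15:30, 17:30-18:00 (add 5h to convert from UTC-5).
Esperanza: not fully free for 17:30-18:00. Jonas: not fully free for 17:30-18:00. Yuki: free for 17:30-18:00. Oliver: not fully free for 17:30-18:00. Elena: not fully free for 17:30-18:00. Kavya: free for 17:30-18:00.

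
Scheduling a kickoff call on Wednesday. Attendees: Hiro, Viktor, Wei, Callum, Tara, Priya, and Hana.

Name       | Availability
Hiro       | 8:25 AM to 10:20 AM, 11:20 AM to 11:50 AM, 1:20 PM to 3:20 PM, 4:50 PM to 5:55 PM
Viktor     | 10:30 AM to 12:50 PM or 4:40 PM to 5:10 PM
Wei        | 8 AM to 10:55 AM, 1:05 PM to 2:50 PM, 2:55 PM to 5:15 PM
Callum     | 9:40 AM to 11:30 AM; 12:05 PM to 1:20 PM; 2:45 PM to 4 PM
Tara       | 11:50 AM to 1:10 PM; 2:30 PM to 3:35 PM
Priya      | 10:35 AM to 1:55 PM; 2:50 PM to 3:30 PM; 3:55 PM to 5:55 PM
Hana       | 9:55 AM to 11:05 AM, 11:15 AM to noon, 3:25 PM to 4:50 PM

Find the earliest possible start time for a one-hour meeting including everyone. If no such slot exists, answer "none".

Hiro ∩ Viktor: 11:20-11:50, 16:50-17:10.
Hiro ∩ Viktor ∩ Wei: 16:50-17:10.
Hiro ∩ Viktor ∩ Wei ∩ Callum: ∅.
Hiro ∩ Viktor ∩ Wei ∩ Callum ∩ Tara: ∅.
Hiro ∩ Viktor ∩ Wei ∩ Callum ∩ Tara ∩ Priya: ∅.
Hiro ∩ Viktor ∩ Wei ∩ Callum ∩ Tara ∩ Priya ∩ Hana: ∅.
There is no time when everyone is free.
No common window is at least 60 minutes long.

none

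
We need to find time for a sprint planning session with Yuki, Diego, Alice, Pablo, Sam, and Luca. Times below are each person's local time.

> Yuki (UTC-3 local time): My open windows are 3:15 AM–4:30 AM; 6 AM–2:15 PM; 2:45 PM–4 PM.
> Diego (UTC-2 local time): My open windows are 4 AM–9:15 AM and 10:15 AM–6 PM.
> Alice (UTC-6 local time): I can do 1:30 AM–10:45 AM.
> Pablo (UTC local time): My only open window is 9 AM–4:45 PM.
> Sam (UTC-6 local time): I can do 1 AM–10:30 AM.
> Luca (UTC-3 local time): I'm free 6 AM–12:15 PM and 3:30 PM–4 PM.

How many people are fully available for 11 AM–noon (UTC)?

Yuki in UTC: 06:15-07:30, 09:00-17:15, 17:45-19:00 (add 3h to convert from UTC-3).
Diego in UTC: 06:00-11:15, 12:15-20:00 (add 2h to convert from UTC-2).
Alice in UTC: 07:30-16:45 (add 6h to convert from UTC-6).
Pablo in UTC: 09:00-16:45.
Sam in UTC: 07:00-16:30 (add 6h to convert from UTC-6).
Luca in UTC: 09:00-15:15, 18:30-19:00 (add 3h to convert from UTC-3).
Yuki, Alice, Pablo, Sam, and Luca can make the full 11:00-12:00 slot — that's 5.

5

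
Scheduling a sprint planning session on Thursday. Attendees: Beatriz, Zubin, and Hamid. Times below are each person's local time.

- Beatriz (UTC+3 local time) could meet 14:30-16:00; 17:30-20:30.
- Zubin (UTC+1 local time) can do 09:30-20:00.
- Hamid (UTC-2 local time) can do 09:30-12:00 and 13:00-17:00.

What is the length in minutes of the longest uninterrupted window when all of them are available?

150

Beatriz in UTC: 11:30-13:00, 14:30-17:30 (subtract 3h to convert from UTC+3).
Zubin in UTC: 08:30-19:00 (subtract 1h to convert from UTC+1).
Hamid in UTC: 11:30-14:00, 15:00-19:00 (add 2h to convert from UTC-2).
Beatriz ∩ Zubin: 11:30-13:00, 14:30-17:30.
Beatriz ∩ Zubin ∩ Hamid: 11:30-13:00, 15:00-17:30.
The longest is 15:00-17:30 at 150 minutes.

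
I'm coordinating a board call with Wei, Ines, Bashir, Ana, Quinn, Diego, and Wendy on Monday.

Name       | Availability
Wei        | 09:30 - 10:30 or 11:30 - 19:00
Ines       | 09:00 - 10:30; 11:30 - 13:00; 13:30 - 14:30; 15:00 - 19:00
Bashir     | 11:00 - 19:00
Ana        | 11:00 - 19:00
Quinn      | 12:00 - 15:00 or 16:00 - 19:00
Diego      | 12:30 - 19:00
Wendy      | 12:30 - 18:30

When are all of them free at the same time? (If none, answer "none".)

Wei ∩ Ines: 09:30-10:30, 11:30-13:00, 13:30-14:30, 15:00-19:00.
Wei ∩ Ines ∩ Bashir: 11:30-13:00, 13:30-14:30, 15:00-19:00.
Wei ∩ Ines ∩ Bashir ∩ Ana: 11:30-13:00, 13:30-14:30, 15:00-19:00.
Wei ∩ Ines ∩ Bashir ∩ Ana ∩ Quinn: 12:00-13:00, 13:30-14:30, 16:00-19:00.
Wei ∩ Ines ∩ Bashir ∩ Ana ∩ Quinn ∩ Diego: 12:30-13:00, 13:30-14:30, 16:00-19:00.
Wei ∩ Ines ∩ Bashir ∩ Ana ∩ Quinn ∩ Diego ∩ Wendy: 12:30-13:00, 13:30-14:30, 16:00-18:30.
Those are the intersection windows.

12:30-13:00, 13:30-14:30, 16:00-18:30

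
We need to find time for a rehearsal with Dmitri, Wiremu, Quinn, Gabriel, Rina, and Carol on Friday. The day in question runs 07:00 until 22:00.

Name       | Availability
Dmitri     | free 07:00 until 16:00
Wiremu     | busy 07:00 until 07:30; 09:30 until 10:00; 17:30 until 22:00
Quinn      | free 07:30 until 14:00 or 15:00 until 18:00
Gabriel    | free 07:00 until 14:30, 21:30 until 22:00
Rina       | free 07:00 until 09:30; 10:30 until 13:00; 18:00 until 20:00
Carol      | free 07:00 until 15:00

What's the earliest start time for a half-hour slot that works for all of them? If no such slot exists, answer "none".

07:30

Dmitri free: 07:00-16:00.
Wiremu free: 07:30-09:30, 10:00-17:30 (invert busy blocks within the working day).
Quinn free: 07:30-14:00, 15:00-18:00.
Gabriel free: 07:00-14:30, 21:30-22:00.
Rina free: 07:00-09:30, 10:30-13:00, 18:00-20:00.
Carol free: 07:00-15:00.
Dmitri ∩ Wiremu: 07:30-09:30, 10:00-16:00.
Dmitri ∩ Wiremu ∩ Quinn: 07:30-09:30, 10:00-14:00, 15:00-16:00.
Dmitri ∩ Wiremu ∩ Quinn ∩ Gabriel: 07:30-09:30, 10:00-14:00.
Dmitri ∩ Wiremu ∩ Quinn ∩ Gabriel ∩ Rina: 07:30-09:30, 10:30-13:00.
Dmitri ∩ Wiremu ∩ Quinn ∩ Gabriel ∩ Rina ∩ Carol: 07:30-09:30, 10:30-13:00.
The first common window of at least 30 minutes is 07:30-09:30, so the earliest start is 07:30.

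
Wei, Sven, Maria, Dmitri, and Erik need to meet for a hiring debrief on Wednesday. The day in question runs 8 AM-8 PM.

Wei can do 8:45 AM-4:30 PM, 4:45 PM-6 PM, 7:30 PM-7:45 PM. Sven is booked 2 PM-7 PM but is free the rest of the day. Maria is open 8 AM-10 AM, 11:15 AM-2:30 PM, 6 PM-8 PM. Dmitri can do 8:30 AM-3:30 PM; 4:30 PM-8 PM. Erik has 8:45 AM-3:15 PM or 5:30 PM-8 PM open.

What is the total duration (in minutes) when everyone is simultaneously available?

Wei free: 08:45-16:30, 16:45-18:00, 19:30-19:45.
Sven free: 08:00-14:00, 19:00-20:00 (invert busy blocks within the working day).
Maria free: 08:00-10:00, 11:15-14:30, 18:00-20:00.
Dmitri free: 08:30-15:30, 16:30-20:00.
Erik free: 08:45-15:15, 17:30-20:00.
Wei ∩ Sven: 08:45-14:00, 19:30-19:45.
Wei ∩ Sven ∩ Maria: 08:45-10:00, 11:15-14:00, 19:30-19:45.
Wei ∩ Sven ∩ Maria ∩ Dmitri: 08:45-10:00, 11:15-14:00, 19:30-19:45.
Wei ∩ Sven ∩ Maria ∩ Dmitri ∩ Erik: 08:45-10:00, 11:15-14:00, 19:30-19:45.
Summing the common windows: 75 + 165 + 15 = 255 minutes.

255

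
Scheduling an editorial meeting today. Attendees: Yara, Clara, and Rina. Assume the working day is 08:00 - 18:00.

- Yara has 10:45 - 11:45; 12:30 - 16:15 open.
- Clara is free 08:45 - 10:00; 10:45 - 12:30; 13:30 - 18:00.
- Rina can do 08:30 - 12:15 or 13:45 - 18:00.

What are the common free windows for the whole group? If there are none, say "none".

Yara ∩ Clara: 10:45-11:45, 13:30-16:15.
Yara ∩ Clara ∩ Rina: 10:45-11:45, 13:45-16:15.
So the common availability across everyone is 10:45-11:45, 13:45-16:15.

10:45-11:45, 13:45-16:15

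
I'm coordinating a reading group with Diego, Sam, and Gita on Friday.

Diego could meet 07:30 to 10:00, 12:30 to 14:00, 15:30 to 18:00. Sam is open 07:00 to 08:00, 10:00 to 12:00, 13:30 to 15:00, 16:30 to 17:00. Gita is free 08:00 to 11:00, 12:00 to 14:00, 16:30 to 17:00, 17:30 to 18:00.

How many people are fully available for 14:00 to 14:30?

1

Sam can make the full 14:00-14:30 slot — that's 1.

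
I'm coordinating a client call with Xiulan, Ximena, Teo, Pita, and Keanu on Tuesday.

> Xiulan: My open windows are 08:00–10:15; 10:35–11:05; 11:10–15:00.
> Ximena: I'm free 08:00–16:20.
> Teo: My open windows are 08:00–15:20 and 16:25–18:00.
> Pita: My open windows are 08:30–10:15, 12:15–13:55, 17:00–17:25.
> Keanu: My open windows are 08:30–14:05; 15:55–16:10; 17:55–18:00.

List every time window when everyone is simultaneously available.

08:30-10:15, 12:15-13:55

Xiulan ∩ Ximena: 08:00-10:15, 10:35-11:05, 11:10-15:00.
Xiulan ∩ Ximena ∩ Teo: 08:00-10:15, 10:35-11:05, 11:10-15:00.
Xiulan ∩ Ximena ∩ Teo ∩ Pita: 08:30-10:15, 12:15-13:55.
Xiulan ∩ Ximena ∩ Teo ∩ Pita ∩ Keanu: 08:30-10:15, 12:15-13:55.
So the common availability across everyone is 08:30-10:15, 12:15-13:55.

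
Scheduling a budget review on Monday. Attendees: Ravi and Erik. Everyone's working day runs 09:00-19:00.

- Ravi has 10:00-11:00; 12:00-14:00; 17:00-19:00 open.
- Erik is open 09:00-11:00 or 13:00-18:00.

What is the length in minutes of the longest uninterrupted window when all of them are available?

Ravi ∩ Erik: 10:00-11:00, 13:00-14:00, 17:00-18:00.
The longest is 10:00-11:00 at 60 minutes.

60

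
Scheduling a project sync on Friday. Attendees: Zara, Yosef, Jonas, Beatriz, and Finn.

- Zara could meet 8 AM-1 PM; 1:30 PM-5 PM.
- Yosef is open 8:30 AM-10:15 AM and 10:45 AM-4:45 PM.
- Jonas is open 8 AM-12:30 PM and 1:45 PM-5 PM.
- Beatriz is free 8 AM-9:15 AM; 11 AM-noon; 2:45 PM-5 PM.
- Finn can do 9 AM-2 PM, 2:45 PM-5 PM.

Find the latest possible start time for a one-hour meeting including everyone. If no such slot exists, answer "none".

Zara ∩ Yosef: 08:30-10:15, 10:45-13:00, 13:30-16:45.
Zara ∩ Yosef ∩ Jonas: 08:30-10:15, 10:45-12:30, 13:45-16:45.
Zara ∩ Yosef ∩ Jonas ∩ Beatriz: 08:30-09:15, 11:00-12:00, 14:45-16:45.
Zara ∩ Yosef ∩ Jonas ∩ Beatriz ∩ Finn: 09:00-09:15, 11:00-12:00, 14:45-16:45.
The last common window of at least 60 minutes is 14:45-16:45; a 60-minute meeting can start as late as 15:45 and still end by 16:45.

15:45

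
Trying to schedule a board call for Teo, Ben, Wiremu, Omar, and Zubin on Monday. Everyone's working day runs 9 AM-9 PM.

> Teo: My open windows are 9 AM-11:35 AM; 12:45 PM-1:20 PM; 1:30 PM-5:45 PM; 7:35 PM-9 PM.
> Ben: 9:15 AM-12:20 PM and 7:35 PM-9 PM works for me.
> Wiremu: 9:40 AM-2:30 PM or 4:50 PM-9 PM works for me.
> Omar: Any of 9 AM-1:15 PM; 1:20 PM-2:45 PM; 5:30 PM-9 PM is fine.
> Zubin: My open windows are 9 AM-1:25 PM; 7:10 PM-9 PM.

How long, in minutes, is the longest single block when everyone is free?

Teo ∩ Ben: 09:15-11:35, 19:35-21:00.
Teo ∩ Ben ∩ Wiremu: 09:40-11:35, 19:35-21:00.
Teo ∩ Ben ∩ Wiremu ∩ Omar: 09:40-11:35, 19:35-21:00.
Teo ∩ Ben ∩ Wiremu ∩ Omar ∩ Zubin: 09:40-11:35, 19:35-21:00.
The longest is 09:40-11:35 at 115 minutes.

115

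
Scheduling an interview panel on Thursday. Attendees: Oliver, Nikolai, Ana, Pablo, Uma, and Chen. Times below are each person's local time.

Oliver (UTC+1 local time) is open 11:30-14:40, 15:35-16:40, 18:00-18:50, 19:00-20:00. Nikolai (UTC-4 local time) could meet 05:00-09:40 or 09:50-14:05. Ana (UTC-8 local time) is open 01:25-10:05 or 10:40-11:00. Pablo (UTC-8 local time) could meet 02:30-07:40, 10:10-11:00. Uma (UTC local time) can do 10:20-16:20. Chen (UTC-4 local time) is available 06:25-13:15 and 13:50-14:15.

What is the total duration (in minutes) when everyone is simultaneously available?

Oliver in UTC: 10:30-13:40, 14:35-15:40, 17:00-17:50, 18:00-19:00 (subtract 1h to convert from UTC+1).
Nikolai in UTC: 09:00-13:40, 13:50-18:05 (add 4h to convert from UTC-4).
Ana in UTC: 09:25-18:05, 18:40-19:00 (add 8h to convert from UTC-8).
Pablo in UTC: 10:30-15:40, 18:10-19:00 (add 8h to convert from UTC-8).
Uma in UTC: 10:20-16:20.
Chen in UTC: 10:25-17:15, 17:50-18:15 (add 4h to convert from UTC-4).
Oliver ∩ Nikolai: 10:30-13:40, 14:35-15:40, 17:00-17:50, 18:00-18:05.
Oliver ∩ Nikolai ∩ Ana: 10:30-13:40, 14:35-15:40, 17:00-17:50, 18:00-18:05.
Oliver ∩ Nikolai ∩ Ana ∩ Pablo: 10:30-13:40, 14:35-15:40.
Oliver ∩ Nikolai ∩ Ana ∩ Pablo ∩ Uma: 10:30-13:40, 14:35-15:40.
Oliver ∩ Nikolai ∩ Ana ∩ Pablo ∩ Uma ∩ Chen: 10:30-13:40, 14:35-15:40.
Summing the common windows: 190 + 65 = 255 minutes.

255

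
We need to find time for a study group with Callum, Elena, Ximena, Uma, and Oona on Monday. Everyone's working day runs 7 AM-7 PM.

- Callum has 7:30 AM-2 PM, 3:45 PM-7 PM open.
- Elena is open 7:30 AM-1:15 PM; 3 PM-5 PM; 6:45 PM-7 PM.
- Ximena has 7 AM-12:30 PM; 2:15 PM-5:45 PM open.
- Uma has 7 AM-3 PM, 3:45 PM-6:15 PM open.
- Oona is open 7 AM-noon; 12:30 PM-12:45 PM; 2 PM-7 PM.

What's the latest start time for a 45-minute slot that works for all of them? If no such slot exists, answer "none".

Callum ∩ Elena: 07:30-13:15, 15:45-17:00, 18:45-19:00.
Callum ∩ Elena ∩ Ximena: 07:30-12:30, 15:45-17:00.
Callum ∩ Elena ∩ Ximena ∩ Uma: 07:30-12:30, 15:45-17:00.
Callum ∩ Elena ∩ Ximena ∩ Uma ∩ Oona: 07:30-12:00, 15:45-17:00.
So the common availability across everyone is 07:30-12:00, 15:45-17:00.
The last common window of at least 45 minutes is 15:45-17:00; a 45-minute meeting can start as late as 16:15 and still end by 17:00.

16:15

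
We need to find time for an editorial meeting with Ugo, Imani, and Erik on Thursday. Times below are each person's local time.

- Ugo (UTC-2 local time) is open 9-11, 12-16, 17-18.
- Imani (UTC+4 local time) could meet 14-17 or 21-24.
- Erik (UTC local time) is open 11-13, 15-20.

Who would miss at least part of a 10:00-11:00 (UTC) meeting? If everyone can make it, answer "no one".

Ugo in UTC: 11:00-13:00, 14:00-18:00, 19:00-20:00 (add 2h to convert from UTC-2).
Imani in UTC: 10:00-13:00, 17:00-20:00 (subtract 4h to convert from UTC+4).
Erik in UTC: 11:00-13:00, 15:00-20:00.
Ugo: not fully free for 10:00-11:00. Imani: free for 10:00-11:00. Erik: not fully free for 10:00-11:00.

Erik, Ugo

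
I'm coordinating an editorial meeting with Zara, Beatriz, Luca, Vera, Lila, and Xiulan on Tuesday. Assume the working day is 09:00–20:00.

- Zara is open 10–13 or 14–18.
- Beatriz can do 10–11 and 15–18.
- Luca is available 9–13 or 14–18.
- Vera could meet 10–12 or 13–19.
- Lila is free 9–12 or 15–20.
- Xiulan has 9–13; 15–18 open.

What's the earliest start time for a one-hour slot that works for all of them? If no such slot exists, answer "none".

Zara ∩ Beatriz: 10:00-11:00, 15:00-18:00.
Zara ∩ Beatriz ∩ Luca: 10:00-11:00, 15:00-18:00.
Zara ∩ Beatriz ∩ Luca ∩ Vera: 10:00-11:00, 15:00-18:00.
Zara ∩ Beatriz ∩ Luca ∩ Vera ∩ Lila: 10:00-11:00, 15:00-18:00.
Zara ∩ Beatriz ∩ Luca ∩ Vera ∩ Lila ∩ Xiulan: 10:00-11:00, 15:00-18:00.
The first common window of at least 60 minutes is 10:00-11:00, so the earliest start is 10:00.

10:00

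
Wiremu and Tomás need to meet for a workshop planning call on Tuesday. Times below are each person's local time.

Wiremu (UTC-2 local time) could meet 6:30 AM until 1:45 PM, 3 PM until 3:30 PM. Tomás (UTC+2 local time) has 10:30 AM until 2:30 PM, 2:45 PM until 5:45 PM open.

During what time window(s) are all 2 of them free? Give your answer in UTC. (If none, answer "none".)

Wiremu in UTC: 08:30-15:45, 17:00-17:30 (add 2h to convert from UTC-2).
Tomás in UTC: 08:30-12:30, 12:45-15:45 (subtract 2h to convert from UTC+2).
Wiremu ∩ Tomás: 08:30-12:30, 12:45-15:45.
So the common availability across everyone is 08:30-12:30, 12:45-15:45.

08:30-12:30, 12:45-15:45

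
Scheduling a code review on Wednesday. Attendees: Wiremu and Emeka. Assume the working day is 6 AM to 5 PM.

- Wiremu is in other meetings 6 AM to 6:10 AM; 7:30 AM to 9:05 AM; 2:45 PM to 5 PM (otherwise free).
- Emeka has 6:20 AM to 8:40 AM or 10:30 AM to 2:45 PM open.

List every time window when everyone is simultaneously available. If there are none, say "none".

06:20-07:30, 10:30-14:45

Wiremu free: 06:10-07:30, 09:05-14:45 (invert busy blocks within the working day).
Emeka free: 06:20-08:40, 10:30-14:45.
Wiremu ∩ Emeka: 06:20-07:30, 10:30-14:45.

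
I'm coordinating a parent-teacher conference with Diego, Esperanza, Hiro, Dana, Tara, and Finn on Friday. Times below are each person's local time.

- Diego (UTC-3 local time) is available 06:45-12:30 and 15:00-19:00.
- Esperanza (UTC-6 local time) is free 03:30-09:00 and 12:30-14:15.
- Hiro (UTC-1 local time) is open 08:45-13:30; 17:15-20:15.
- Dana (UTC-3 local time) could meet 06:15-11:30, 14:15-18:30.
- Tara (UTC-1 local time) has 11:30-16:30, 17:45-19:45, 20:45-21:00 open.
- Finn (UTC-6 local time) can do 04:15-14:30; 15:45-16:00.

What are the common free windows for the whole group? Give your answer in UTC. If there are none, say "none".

12:30-14:30, 18:45-20:15

Diego in UTC: 09:45-15:30, 18:00-22:00 (add 3h to convert from UTC-3).
Esperanza in UTC: 09:30-15:00, 18:30-20:15 (add 6h to convert from UTC-6).
Hiro in UTC: 09:45-14:30, 18:15-21:15 (add 1h to convert from UTC-1).
Dana in UTC: 09:15-14:30, 17:15-21:30 (add 3h to convert from UTC-3).
Tara in UTC: 12:30-17:30, 18:45-20:45, 21:45-22:00 (add 1h to convert from UTC-1).
Finn in UTC: 10:15-20:30, 21:45-22:00 (add 6h to convert from UTC-6).
Diego ∩ Esperanza: 09:45-15:00, 18:30-20:15.
Diego ∩ Esperanza ∩ Hiro: 09:45-14:30, 18:30-20:15.
Diego ∩ Esperanza ∩ Hiro ∩ Dana: 09:45-14:30, 18:30-20:15.
Diego ∩ Esperanza ∩ Hiro ∩ Dana ∩ Tara: 12:30-14:30, 18:45-20:15.
Diego ∩ Esperanza ∩ Hiro ∩ Dana ∩ Tara ∩ Finn: 12:30-14:30, 18:45-20:15.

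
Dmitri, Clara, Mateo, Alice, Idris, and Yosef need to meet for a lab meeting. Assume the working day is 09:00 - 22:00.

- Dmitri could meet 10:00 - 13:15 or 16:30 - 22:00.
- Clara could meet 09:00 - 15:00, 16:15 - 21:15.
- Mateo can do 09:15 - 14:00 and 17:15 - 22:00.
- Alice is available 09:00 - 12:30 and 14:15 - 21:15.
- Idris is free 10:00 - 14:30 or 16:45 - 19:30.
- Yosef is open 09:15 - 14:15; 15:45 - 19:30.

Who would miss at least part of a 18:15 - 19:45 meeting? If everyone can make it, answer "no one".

Dmitri: free for 18:15-19:45. Clara: free for 18:15-19:45. Mateo: free for 18:15-19:45. Alice: free for 18:15-19:45. Idris: not fully free for 18:15-19:45. Yosef: not fully free for 18:15-19:45.

Idris, Yosef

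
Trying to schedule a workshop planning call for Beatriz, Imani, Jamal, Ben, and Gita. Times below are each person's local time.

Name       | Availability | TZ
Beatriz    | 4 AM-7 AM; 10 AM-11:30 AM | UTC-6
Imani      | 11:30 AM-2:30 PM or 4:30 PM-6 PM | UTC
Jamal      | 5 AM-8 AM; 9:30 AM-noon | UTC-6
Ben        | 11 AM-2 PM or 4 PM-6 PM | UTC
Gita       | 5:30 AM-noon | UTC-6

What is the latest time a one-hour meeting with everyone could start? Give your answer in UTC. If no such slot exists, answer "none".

Beatriz in UTC: 10:00-13:00, 16:00-17:30 (add 6h to convert from UTC-6).
Imani in UTC: 11:30-14:30, 16:30-18:00.
Jamal in UTC: 11:00-14:00, 15:30-18:00 (add 6h to convert from UTC-6).
Ben in UTC: 11:00-14:00, 16:00-18:00.
Gita in UTC: 11:30-18:00 (add 6h to convert from UTC-6).
Beatriz ∩ Imani: 11:30-13:00, 16:30-17:30.
Beatriz ∩ Imani ∩ Jamal: 11:30-13:00, 16:30-17:30.
Beatriz ∩ Imani ∩ Jamal ∩ Ben: 11:30-13:00, 16:30-17:30.
Beatriz ∩ Imani ∩ Jamal ∩ Ben ∩ Gita: 11:30-13:00, 16:30-17:30.
Those are the intersection windows.
The last common window of at least 60 minutes is 16:30-17:30; a 60-minute meeting can start as late as 16:30 and still end by 17:30.

16:30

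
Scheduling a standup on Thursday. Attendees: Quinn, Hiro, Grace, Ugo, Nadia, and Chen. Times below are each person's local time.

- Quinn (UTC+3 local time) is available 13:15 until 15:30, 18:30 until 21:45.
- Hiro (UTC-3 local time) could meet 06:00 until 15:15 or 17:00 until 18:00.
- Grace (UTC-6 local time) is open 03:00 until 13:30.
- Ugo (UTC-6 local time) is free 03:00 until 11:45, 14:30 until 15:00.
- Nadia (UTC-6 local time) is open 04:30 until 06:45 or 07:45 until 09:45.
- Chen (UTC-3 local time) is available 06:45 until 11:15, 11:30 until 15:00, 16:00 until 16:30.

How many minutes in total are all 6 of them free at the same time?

135

Quinn in UTC: 10:15-12:30, 15:30-18:45 (subtract 3h to convert from UTC+3).
Hiro in UTC: 09:00-18:15, 20:00-21:00 (add 3h to convert from UTC-3).
Grace in UTC: 09:00-19:30 (add 6h to convert from UTC-6).
Ugo in UTC: 09:00-17:45, 20:30-21:00 (add 6h to convert from UTC-6).
Nadia in UTC: 10:30-12:45, 13:45-15:45 (add 6h to convert from UTC-6).
Chen in UTC: 09:45-14:15, 14:30-18:00, 19:00-19:30 (add 3h to convert from UTC-3).
Quinn ∩ Hiro: 10:15-12:30, 15:30-18:15.
Quinn ∩ Hiro ∩ Grace: 10:15-12:30, 15:30-18:15.
Quinn ∩ Hiro ∩ Grace ∩ Ugo: 10:15-12:30, 15:30-17:45.
Quinn ∩ Hiro ∩ Grace ∩ Ugo ∩ Nadia: 10:30-12:30, 15:30-15:45.
Quinn ∩ Hiro ∩ Grace ∩ Ugo ∩ Nadia ∩ Chen: 10:30-12:30, 15:30-15:45.
Those are the intersection windows.
Summing the common windows: 120 + 15 = 135 minutes.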